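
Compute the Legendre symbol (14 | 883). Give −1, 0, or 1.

1

Euler's criterion: (14/883) ≡ 14^441 (mod 883).
14^2 ≡ 196 (mod 883)
14^4 ≡ 447 (mod 883)
14^8 ≡ 251 (mod 883)
14^16 ≡ 308 (mod 883)
14^32 ≡ 383 (mod 883)
14^64 ≡ 111 (mod 883)
14^128 ≡ 842 (mod 883)
14^256 ≡ 798 (mod 883)
14^441 = 14^(256+128+32+16+8+1) ≡ 1 (mod 883).
Result is 1, so (14/883) = 1.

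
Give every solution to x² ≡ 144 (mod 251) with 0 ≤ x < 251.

12, 239

Since 251 ≡ 3 (mod 4), a square root of 144 is 144^((251+1)/4) = 144^63 mod 251.
Repeated squaring: 144^2≡154, 144^4≡122, 144^8≡75, 144^16≡103, 144^32≡67 (mod 251).
144^63 = 144^(32+16+8+4+2+1) ≡ 12 (mod 251).
Check: 12² = 144 ≡ 144 (mod 251). The two roots are 12 and 239.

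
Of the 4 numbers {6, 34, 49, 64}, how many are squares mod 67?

(6/67) = +1 → QR.
(34/67) = -1 → non-residue.
(49/67) = +1 → QR.
(64/67) = +1 → QR.
Total quadratic residues among the 4: 3.

3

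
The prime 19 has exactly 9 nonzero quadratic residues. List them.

1 4 5 6 7 9 11 16 17

Square k = 1,…,9 (k and 19−k give the same square):
1²=1, 2²=4, 3²=9, 4²=16, 5²≡6, 6²≡17, 7²≡11, 8²≡7, 9²≡5 (mod 19).
So the quadratic residues mod 19 are {1, 4, 5, 6, 7, 9, 11, 16, 17}.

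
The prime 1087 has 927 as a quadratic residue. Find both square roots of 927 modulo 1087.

Since 1087 ≡ 3 (mod 4), a square root of 927 is 927^((1087+1)/4) = 927^272 mod 1087.
Repeated squaring: 927^2≡599, 927^4≡91, 927^8≡672, 927^16≡479, 927^32≡84, 927^64≡534, 927^128≡362, 927^256≡604 (mod 1087).
927^272 = 927^(256+16) ≡ 174 (mod 1087).
Check: 174² = 30276 ≡ 927 (mod 1087). The two roots are 174 and 913.

174, 913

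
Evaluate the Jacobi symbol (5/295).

Reciprocity: 5 ≡ 1 and 295 ≡ 3 (mod 4), so (5/295) = +(295/5).
Reduce top mod 5: now compute (0/5).
Top reduces to 0: gcd > 1, so the symbol is 0.

0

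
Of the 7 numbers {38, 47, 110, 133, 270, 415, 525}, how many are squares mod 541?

4

(38/541) = -1 → non-residue.
(47/541) = +1 → QR.
(110/541) = +1 → QR.
(133/541) = +1 → QR.
(270/541) = -1 → non-residue.
(415/541) = -1 → non-residue.
(525/541) = +1 → QR.
Total quadratic residues among the 7: 4.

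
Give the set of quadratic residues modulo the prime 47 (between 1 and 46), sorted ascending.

1,2,3,4,6,7,8,9,12,14,16,17,18,21,24,25,27,28,32,34,36,37,42

Square k = 1,…,23 (k and 47−k give the same square):
1²=1, 2²=4, 3²=9, 4²=16, 5²=25, 6²=36, 7²≡2, 8²≡17, 9²≡34, 10²≡6, 11²≡27, 12²≡3, 13²≡28, 14²≡8, 15²≡37, 16²≡21, 17²≡7, 18²≡42, 19²≡32, 20²≡24, 21²≡18, 22²≡14, 23²≡12 (mod 47).
So the quadratic residues mod 47 are {1, 2, 3, 4, 6, 7, 8, 9, 12, 14, 16, 17, 18, 21, 24, 25, 27, 28, 32, 34, 36, 37, 42}.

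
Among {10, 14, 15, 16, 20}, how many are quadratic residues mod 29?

2

(10/29) = -1 → non-residue.
(14/29) = -1 → non-residue.
(15/29) = -1 → non-residue.
(16/29) = +1 → QR.
(20/29) = +1 → QR.
Total quadratic residues among the 5: 2.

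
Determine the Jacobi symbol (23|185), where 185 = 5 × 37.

Reciprocity: 23 ≡ 3 and 185 ≡ 1 (mod 4), so (23/185) = +(185/23).
Reduce top mod 23: now compute (1/23).
Reached (1/23) = 1. Collecting the sign flips along the way, the symbol is +1.

1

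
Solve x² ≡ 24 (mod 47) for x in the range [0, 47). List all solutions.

Since 47 ≡ 3 (mod 4), a square root of 24 is 24^((47+1)/4) = 24^12 mod 47.
Repeated squaring: 24^2≡12, 24^4≡3, 24^8≡9 (mod 47).
24^12 = 24^(8+4) ≡ 27 (mod 47).
Check: 27² = 729 ≡ 24 (mod 47). The two roots are 20 and 27.

20, 27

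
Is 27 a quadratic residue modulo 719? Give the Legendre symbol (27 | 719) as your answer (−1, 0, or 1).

1

Reciprocity: 27 ≡ 3 and 719 ≡ 3 (mod 4), so (27/719) = −(719/27).
Reduce top mod 27: now compute (17/27).
Reciprocity: 17 ≡ 1 and 27 ≡ 3 (mod 4), so (17/27) = +(27/17).
Reduce top mod 17: now compute (10/17).
Pull out 2: since 17 ≡ 1 (mod 8), (2/17) = +1.
Reciprocity: 5 ≡ 1 and 17 ≡ 1 (mod 4), so (5/17) = +(17/5).
Reduce top mod 5: now compute (2/5).
Pull out 2: since 5 ≡ 5 (mod 8), (2/5) = -1.
Reached (1/5) = 1. Collecting the sign flips along the way, the symbol is +1.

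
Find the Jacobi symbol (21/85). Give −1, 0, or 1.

Reciprocity: 21 ≡ 1 and 85 ≡ 1 (mod 4), so (21/85) = +(85/21).
Reduce top mod 21: now compute (1/21).
Reached (1/21) = 1. Collecting the sign flips along the way, the symbol is +1.

1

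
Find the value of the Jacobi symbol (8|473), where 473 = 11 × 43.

Pull out 2^3: since 473 ≡ 1 (mod 8), (2/473) = +1, so (2/473)^3 = +1.
Reached (1/473) = 1. Collecting the sign flips along the way, the symbol is +1.

1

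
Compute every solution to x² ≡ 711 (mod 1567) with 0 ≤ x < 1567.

651, 916

Since 1567 ≡ 3 (mod 4), a square root of 711 is 711^((1567+1)/4) = 711^392 mod 1567.
Repeated squaring: 711^2≡947, 711^4≡485, 711^8≡175, 711^16≡852, 711^32≡383, 711^64≡958, 711^128≡1069, 711^256≡418 (mod 1567).
711^392 = 711^(256+128+8) ≡ 916 (mod 1567).
Check: 916² = 839056 ≡ 711 (mod 1567). The two roots are 651 and 916.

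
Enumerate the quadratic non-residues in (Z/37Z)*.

2, 5, 6, 8, 13, 14, 15, 17, 18, 19, 20, 22, 23, 24, 29, 31, 32, 35

Square k = 1,…,18 (k and 37−k give the same square):
1²=1, 2²=4, 3²=9, 4²=16, 5²=25, 6²=36, 7²≡12, 8²≡27, 9²≡7, 10²≡26, 11²≡10, 12²≡33, 13²≡21, 14²≡11, 15²≡3, 16²≡34, 17²≡30, 18²≡28 (mod 37).
The residues are {1, 3, 4, 7, 9, 10, 11, 12, 16, 21, 25, 26, 27, 28, 30, 33, 34, 36}; the non-residues are the remaining 18 nonzero classes.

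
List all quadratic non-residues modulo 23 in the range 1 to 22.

Square k = 1,…,11 (k and 23−k give the same square):
1²=1, 2²=4, 3²=9, 4²=16, 5²≡2, 6²≡13, 7²≡3, 8²≡18, 9²≡12, 10²≡8, 11²≡6 (mod 23).
The residues are {1, 2, 3, 4, 6, 8, 9, 12, 13, 16, 18}; the non-residues are the remaining 11 nonzero classes.

5 7 10 11 14 15 17 19 20 21 22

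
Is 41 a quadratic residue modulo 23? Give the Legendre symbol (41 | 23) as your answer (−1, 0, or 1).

1

First reduce: 41 ≡ 18 (mod 23).
Pull out 2: since 23 ≡ 7 (mod 8), (2/23) = +1.
Reciprocity: 9 ≡ 1 and 23 ≡ 3 (mod 4), so (9/23) = +(23/9).
Reduce top mod 9: now compute (5/9).
Reciprocity: 5 ≡ 1 and 9 ≡ 1 (mod 4), so (5/9) = +(9/5).
Reduce top mod 5: now compute (4/5).
Pull out 2^2: since 5 ≡ 5 (mod 8), (2/5) = -1, so (2/5)^2 = +1.
Reached (1/5) = 1. Collecting the sign flips along the way, the symbol is +1.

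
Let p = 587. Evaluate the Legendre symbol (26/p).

1

Pull out 2: since 587 ≡ 3 (mod 8), (2/587) = -1.
Reciprocity: 13 ≡ 1 and 587 ≡ 3 (mod 4), so (13/587) = +(587/13).
Reduce top mod 13: now compute (2/13).
Pull out 2: since 13 ≡ 5 (mod 8), (2/13) = -1.
Reached (1/13) = 1. Collecting the sign flips along the way, the symbol is +1.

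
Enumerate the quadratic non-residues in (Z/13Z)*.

Square k = 1,…,6 (k and 13−k give the same square):
1²=1, 2²=4, 3²=9, 4²≡3, 5²≡12, 6²≡10 (mod 13).
The residues are {1, 3, 4, 9, 10, 12}; the non-residues are the remaining 6 nonzero classes.

2, 5, 6, 7, 8, 11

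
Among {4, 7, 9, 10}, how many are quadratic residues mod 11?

(4/11) = +1 → QR.
(7/11) = -1 → non-residue.
(9/11) = +1 → QR.
(10/11) = -1 → non-residue.
Total quadratic residues among the 4: 2.

2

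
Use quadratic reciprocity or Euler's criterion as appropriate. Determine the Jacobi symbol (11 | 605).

0

Reciprocity: 11 ≡ 3 and 605 ≡ 1 (mod 4), so (11/605) = +(605/11).
Reduce top mod 11: now compute (0/11).
Top reduces to 0: gcd > 1, so the symbol is 0.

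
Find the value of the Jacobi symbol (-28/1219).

First reduce: -28 ≡ 1191 (mod 1219).
Reciprocity: 1191 ≡ 3 and 1219 ≡ 3 (mod 4), so (1191/1219) = −(1219/1191).
Reduce top mod 1191: now compute (28/1191).
Pull out 2^2: since 1191 ≡ 7 (mod 8), (2/1191) = +1, so (2/1191)^2 = +1.
Reciprocity: 7 ≡ 3 and 1191 ≡ 3 (mod 4), so (7/1191) = −(1191/7).
Reduce top mod 7: now compute (1/7).
Reached (1/7) = 1. Collecting the sign flips along the way, the symbol is +1.

1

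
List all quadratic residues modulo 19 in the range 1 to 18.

Square k = 1,…,9 (k and 19−k give the same square):
1²=1, 2²=4, 3²=9, 4²=16, 5²≡6, 6²≡17, 7²≡11, 8²≡7, 9²≡5 (mod 19).
So the quadratic residues mod 19 are {1, 4, 5, 6, 7, 9, 11, 16, 17}.

1 4 5 6 7 9 11 16 17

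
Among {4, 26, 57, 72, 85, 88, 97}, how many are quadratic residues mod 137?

3

(4/137) = +1 → QR.
(26/137) = -1 → non-residue.
(57/137) = -1 → non-residue.
(72/137) = +1 → QR.
(85/137) = -1 → non-residue.
(88/137) = +1 → QR.
(97/137) = -1 → non-residue.
Total quadratic residues among the 7: 3.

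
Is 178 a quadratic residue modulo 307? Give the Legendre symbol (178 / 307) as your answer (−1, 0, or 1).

-1

Pull out 2: since 307 ≡ 3 (mod 8), (2/307) = -1.
Reciprocity: 89 ≡ 1 and 307 ≡ 3 (mod 4), so (89/307) = +(307/89).
Reduce top mod 89: now compute (40/89).
Pull out 2^3: since 89 ≡ 1 (mod 8), (2/89) = +1, so (2/89)^3 = +1.
Reciprocity: 5 ≡ 1 and 89 ≡ 1 (mod 4), so (5/89) = +(89/5).
Reduce top mod 5: now compute (4/5).
Pull out 2^2: since 5 ≡ 5 (mod 8), (2/5) = -1, so (2/5)^2 = +1.
Reached (1/5) = 1. Collecting the sign flips along the way, the symbol is -1.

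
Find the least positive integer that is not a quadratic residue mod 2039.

7

(2/2039) = +1, so 2 is a residue.
(3/2039) = +1, so 3 is a residue.
(4/2039) = +1, so 4 is a residue.
(5/2039) = +1, so 5 is a residue.
(6/2039) = +1, so 6 is a residue.
(7/2039) = −1, so 7 is the smallest positive non-residue mod 2039.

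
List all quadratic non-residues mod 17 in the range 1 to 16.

Square k = 1,…,8 (k and 17−k give the same square):
1²=1, 2²=4, 3²=9, 4²=16, 5²≡8, 6²≡2, 7²≡15, 8²≡13 (mod 17).
The residues are {1, 2, 4, 8, 9, 13, 15, 16}; the non-residues are the remaining 8 nonzero classes.

3 5 6 7 10 11 12 14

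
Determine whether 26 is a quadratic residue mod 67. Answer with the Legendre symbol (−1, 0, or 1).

Euler's criterion: (26/67) ≡ 26^33 (mod 67).
26^2 ≡ 6 (mod 67)
26^4 ≡ 36 (mod 67)
26^8 ≡ 23 (mod 67)
26^16 ≡ 60 (mod 67)
26^32 ≡ 49 (mod 67)
26^33 = 26^(32+1) ≡ 1 (mod 67).
Result is 1, so (26/67) = 1.

1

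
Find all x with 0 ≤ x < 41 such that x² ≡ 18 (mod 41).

41 ≡ 1 (mod 4), so we find a root by search.
Trying successive values, 10² = 100 ≡ 18 (mod 41). The other root is 41 − 10 = 31.

10, 31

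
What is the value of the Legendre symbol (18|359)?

1

Euler's criterion: (18/359) ≡ 18^179 (mod 359).
18^2 ≡ 324 (mod 359)
18^4 ≡ 148 (mod 359)
18^8 ≡ 5 (mod 359)
18^16 ≡ 25 (mod 359)
18^32 ≡ 266 (mod 359)
18^64 ≡ 33 (mod 359)
18^128 ≡ 12 (mod 359)
18^179 = 18^(128+32+16+2+1) ≡ 1 (mod 359).
Result is 1, so (18/359) = 1.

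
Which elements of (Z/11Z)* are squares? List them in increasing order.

Square k = 1,…,5 (k and 11−k give the same square):
1²=1, 2²=4, 3²=9, 4²≡5, 5²≡3 (mod 11).
So the quadratic residues mod 11 are {1, 3, 4, 5, 9}.

1 3 4 5 9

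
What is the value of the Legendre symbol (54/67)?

1

Pull out 2: since 67 ≡ 3 (mod 8), (2/67) = -1.
Reciprocity: 27 ≡ 3 and 67 ≡ 3 (mod 4), so (27/67) = −(67/27).
Reduce top mod 27: now compute (13/27).
Reciprocity: 13 ≡ 1 and 27 ≡ 3 (mod 4), so (13/27) = +(27/13).
Reduce top mod 13: now compute (1/13).
Reached (1/13) = 1. Collecting the sign flips along the way, the symbol is +1.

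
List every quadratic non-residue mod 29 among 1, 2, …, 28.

2 3 8 10 11 12 14 15 17 18 19 21 26 27

Square k = 1,…,14 (k and 29−k give the same square):
1²=1, 2²=4, 3²=9, 4²=16, 5²=25, 6²≡7, 7²≡20, 8²≡6, 9²≡23, 10²≡13, 11²≡5, 12²≡28, 13²≡24, 14²≡22 (mod 29).
The residues are {1, 4, 5, 6, 7, 9, 13, 16, 20, 22, 23, 24, 25, 28}; the non-residues are the remaining 14 nonzero classes.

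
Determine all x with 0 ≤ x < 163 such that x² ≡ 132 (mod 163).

28, 135

Since 163 ≡ 3 (mod 4), a square root of 132 is 132^((163+1)/4) = 132^41 mod 163.
Repeated squaring: 132^2≡146, 132^4≡126, 132^8≡65, 132^16≡150, 132^32≡6 (mod 163).
132^41 = 132^(32+8+1) ≡ 135 (mod 163).
Check: 135² = 18225 ≡ 132 (mod 163). The two roots are 28 and 135.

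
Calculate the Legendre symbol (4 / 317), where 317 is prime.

1

Euler's criterion: (4/317) ≡ 4^158 (mod 317).
4^2 ≡ 16 (mod 317)
4^4 ≡ 256 (mod 317)
4^8 ≡ 234 (mod 317)
4^16 ≡ 232 (mod 317)
4^32 ≡ 251 (mod 317)
4^64 ≡ 235 (mod 317)
4^128 ≡ 67 (mod 317)
4^158 = 4^(128+16+8+4+2) ≡ 1 (mod 317).
Result is 1, so (4/317) = 1.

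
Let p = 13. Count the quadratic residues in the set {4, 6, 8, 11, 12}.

(4/13) = +1 → QR.
(6/13) = -1 → non-residue.
(8/13) = -1 → non-residue.
(11/13) = -1 → non-residue.
(12/13) = +1 → QR.
Total quadratic residues among the 5: 2.

2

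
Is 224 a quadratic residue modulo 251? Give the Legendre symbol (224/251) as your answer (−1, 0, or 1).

Euler's criterion: (224/251) ≡ 224^125 (mod 251).
224^2 ≡ 227 (mod 251)
224^4 ≡ 74 (mod 251)
224^8 ≡ 205 (mod 251)
224^16 ≡ 108 (mod 251)
224^32 ≡ 118 (mod 251)
224^64 ≡ 119 (mod 251)
224^125 = 224^(64+32+16+8+4+1) ≡ 250 (mod 251).
Result is 250 ≡ −1, so (224/251) = −1.

-1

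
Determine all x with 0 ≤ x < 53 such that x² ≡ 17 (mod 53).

53 ≡ 1 (mod 4), so we find a root by search.
Trying successive values, 21² = 441 ≡ 17 (mod 53). The other root is 53 − 21 = 32.

21, 32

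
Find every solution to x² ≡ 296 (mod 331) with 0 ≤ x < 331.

109, 222

Since 331 ≡ 3 (mod 4), a square root of 296 is 296^((331+1)/4) = 296^83 mod 331.
Repeated squaring: 296^2≡232, 296^4≡202, 296^8≡91, 296^16≡6, 296^32≡36, 296^64≡303 (mod 331).
296^83 = 296^(64+16+2+1) ≡ 109 (mod 331).
Check: 109² = 11881 ≡ 296 (mod 331). The two roots are 109 and 222.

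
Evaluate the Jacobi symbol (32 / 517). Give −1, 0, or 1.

Pull out 2^5: since 517 ≡ 5 (mod 8), (2/517) = -1, so (2/517)^5 = -1.
Reached (1/517) = 1. Collecting the sign flips along the way, the symbol is -1.

-1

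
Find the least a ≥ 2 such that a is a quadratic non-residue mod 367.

3

(2/367) = +1, so 2 is a residue.
(3/367) = −1, so 3 is the smallest positive non-residue mod 367.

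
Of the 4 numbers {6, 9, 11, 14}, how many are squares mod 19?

3

(6/19) = +1 → QR.
(9/19) = +1 → QR.
(11/19) = +1 → QR.
(14/19) = -1 → non-residue.
Total quadratic residues among the 4: 3.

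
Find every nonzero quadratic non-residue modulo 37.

Square k = 1,…,18 (k and 37−k give the same square):
1²=1, 2²=4, 3²=9, 4²=16, 5²=25, 6²=36, 7²≡12, 8²≡27, 9²≡7, 10²≡26, 11²≡10, 12²≡33, 13²≡21, 14²≡11, 15²≡3, 16²≡34, 17²≡30, 18²≡28 (mod 37).
The residues are {1, 3, 4, 7, 9, 10, 11, 12, 16, 21, 25, 26, 27, 28, 30, 33, 34, 36}; the non-residues are the remaining 18 nonzero classes.

2,5,6,8,13,14,15,17,18,19,20,22,23,24,29,31,32,35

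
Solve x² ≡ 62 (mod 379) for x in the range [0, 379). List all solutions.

Since 379 ≡ 3 (mod 4), a square root of 62 is 62^((379+1)/4) = 62^95 mod 379.
Repeated squaring: 62^2≡54, 62^4≡263, 62^8≡191, 62^16≡97, 62^32≡313, 62^64≡187 (mod 379).
62^95 = 62^(64+16+8+4+2+1) ≡ 21 (mod 379).
Check: 21² = 441 ≡ 62 (mod 379). The two roots are 21 and 358.

21, 358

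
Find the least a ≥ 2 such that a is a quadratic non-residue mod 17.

(2/17) = +1, so 2 is a residue.
(3/17) = −1, so 3 is the smallest positive non-residue mod 17.

3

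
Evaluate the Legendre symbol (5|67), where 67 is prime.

-1

Euler's criterion: (5/67) ≡ 5^33 (mod 67).
5^2 ≡ 25 (mod 67)
5^4 ≡ 22 (mod 67)
5^8 ≡ 15 (mod 67)
5^16 ≡ 24 (mod 67)
5^32 ≡ 40 (mod 67)
5^33 = 5^(32+1) ≡ 66 (mod 67).
Result is 66 ≡ −1, so (5/67) = −1.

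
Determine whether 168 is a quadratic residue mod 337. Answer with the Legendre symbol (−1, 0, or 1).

Pull out 2^3: since 337 ≡ 1 (mod 8), (2/337) = +1, so (2/337)^3 = +1.
Reciprocity: 21 ≡ 1 and 337 ≡ 1 (mod 4), so (21/337) = +(337/21).
Reduce top mod 21: now compute (1/21).
Reached (1/21) = 1. Collecting the sign flips along the way, the symbol is +1.

1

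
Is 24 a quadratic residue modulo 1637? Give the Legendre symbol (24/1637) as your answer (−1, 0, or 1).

Pull out 2^3: since 1637 ≡ 5 (mod 8), (2/1637) = -1, so (2/1637)^3 = -1.
Reciprocity: 3 ≡ 3 and 1637 ≡ 1 (mod 4), so (3/1637) = +(1637/3).
Reduce top mod 3: now compute (2/3).
Pull out 2: since 3 ≡ 3 (mod 8), (2/3) = -1.
Reached (1/3) = 1. Collecting the sign flips along the way, the symbol is +1.

1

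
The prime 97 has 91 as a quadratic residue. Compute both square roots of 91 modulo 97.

24, 73

97 ≡ 1 (mod 4), so we find a root by search.
Trying successive values, 24² = 576 ≡ 91 (mod 97). The other root is 97 − 24 = 73.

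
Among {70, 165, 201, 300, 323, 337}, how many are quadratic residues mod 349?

5

(70/349) = +1 → QR.
(165/349) = -1 → non-residue.
(201/349) = +1 → QR.
(300/349) = +1 → QR.
(323/349) = +1 → QR.
(337/349) = +1 → QR.
Total quadratic residues among the 6: 5.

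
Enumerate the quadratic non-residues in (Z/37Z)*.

2, 5, 6, 8, 13, 14, 15, 17, 18, 19, 20, 22, 23, 24, 29, 31, 32, 35

Square k = 1,…,18 (k and 37−k give the same square):
1²=1, 2²=4, 3²=9, 4²=16, 5²=25, 6²=36, 7²≡12, 8²≡27, 9²≡7, 10²≡26, 11²≡10, 12²≡33, 13²≡21, 14²≡11, 15²≡3, 16²≡34, 17²≡30, 18²≡28 (mod 37).
The residues are {1, 3, 4, 7, 9, 10, 11, 12, 16, 21, 25, 26, 27, 28, 30, 33, 34, 36}; the non-residues are the remaining 18 nonzero classes.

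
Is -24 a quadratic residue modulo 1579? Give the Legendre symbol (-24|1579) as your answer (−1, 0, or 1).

First reduce: -24 ≡ 1555 (mod 1579).
Reciprocity: 1555 ≡ 3 and 1579 ≡ 3 (mod 4), so (1555/1579) = −(1579/1555).
Reduce top mod 1555: now compute (24/1555).
Pull out 2^3: since 1555 ≡ 3 (mod 8), (2/1555) = -1, so (2/1555)^3 = -1.
Reciprocity: 3 ≡ 3 and 1555 ≡ 3 (mod 4), so (3/1555) = −(1555/3).
Reduce top mod 3: now compute (1/3).
Reached (1/3) = 1. Collecting the sign flips along the way, the symbol is -1.

-1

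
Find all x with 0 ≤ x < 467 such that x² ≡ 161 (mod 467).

90, 377

Since 467 ≡ 3 (mod 4), a square root of 161 is 161^((467+1)/4) = 161^117 mod 467.
Repeated squaring: 161^2≡236, 161^4≡123, 161^8≡185, 161^16≡134, 161^32≡210, 161^64≡202 (mod 467).
161^117 = 161^(64+32+16+4+1) ≡ 90 (mod 467).
Check: 90² = 8100 ≡ 161 (mod 467). The two roots are 90 and 377.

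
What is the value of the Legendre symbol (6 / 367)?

Euler's criterion: (6/367) ≡ 6^183 (mod 367).
6^2 ≡ 36 (mod 367)
6^4 ≡ 195 (mod 367)
6^8 ≡ 224 (mod 367)
6^16 ≡ 264 (mod 367)
6^32 ≡ 333 (mod 367)
6^64 ≡ 55 (mod 367)
6^128 ≡ 89 (mod 367)
6^183 = 6^(128+32+16+4+2+1) ≡ 366 (mod 367).
Result is 366 ≡ −1, so (6/367) = −1.

-1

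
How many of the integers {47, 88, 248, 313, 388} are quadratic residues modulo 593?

(47/593) = -1 → non-residue.
(88/593) = -1 → non-residue.
(248/593) = +1 → QR.
(313/593) = +1 → QR.
(388/593) = +1 → QR.
Total quadratic residues among the 5: 3.

3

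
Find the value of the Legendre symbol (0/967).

Top reduces to 0: gcd > 1, so the symbol is 0.

0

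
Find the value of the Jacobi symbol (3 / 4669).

Reciprocity: 3 ≡ 3 and 4669 ≡ 1 (mod 4), so (3/4669) = +(4669/3).
Reduce top mod 3: now compute (1/3).
Reached (1/3) = 1. Collecting the sign flips along the way, the symbol is +1.

1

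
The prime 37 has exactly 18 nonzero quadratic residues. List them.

Square k = 1,…,18 (k and 37−k give the same square):
1²=1, 2²=4, 3²=9, 4²=16, 5²=25, 6²=36, 7²≡12, 8²≡27, 9²≡7, 10²≡26, 11²≡10, 12²≡33, 13²≡21, 14²≡11, 15²≡3, 16²≡34, 17²≡30, 18²≡28 (mod 37).
So the quadratic residues mod 37 are {1, 3, 4, 7, 9, 10, 11, 12, 16, 21, 25, 26, 27, 28, 30, 33, 34, 36}.

1, 3, 4, 7, 9, 10, 11, 12, 16, 21, 25, 26, 27, 28, 30, 33, 34, 36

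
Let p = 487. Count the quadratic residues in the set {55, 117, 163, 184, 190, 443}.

(55/487) = +1 → QR.
(117/487) = -1 → non-residue.
(163/487) = -1 → non-residue.
(184/487) = -1 → non-residue.
(190/487) = -1 → non-residue.
(443/487) = +1 → QR.
Total quadratic residues among the 6: 2.

2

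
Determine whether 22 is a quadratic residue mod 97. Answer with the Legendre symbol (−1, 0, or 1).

Euler's criterion: (22/97) ≡ 22^48 (mod 97).
22^2 ≡ 96 (mod 97)
22^4 ≡ 1 (mod 97)
22^8 ≡ 1 (mod 97)
22^16 ≡ 1 (mod 97)
22^32 ≡ 1 (mod 97)
22^48 = 22^(32+16) ≡ 1 (mod 97).
Result is 1, so (22/97) = 1.

1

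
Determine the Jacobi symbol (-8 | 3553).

First reduce: -8 ≡ 3545 (mod 3553).
Reciprocity: 3545 ≡ 1 and 3553 ≡ 1 (mod 4), so (3545/3553) = +(3553/3545).
Reduce top mod 3545: now compute (8/3545).
Pull out 2^3: since 3545 ≡ 1 (mod 8), (2/3545) = +1, so (2/3545)^3 = +1.
Reached (1/3545) = 1. Collecting the sign flips along the way, the symbol is +1.

1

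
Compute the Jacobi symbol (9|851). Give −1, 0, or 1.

Reciprocity: 9 ≡ 1 and 851 ≡ 3 (mod 4), so (9/851) = +(851/9).
Reduce top mod 9: now compute (5/9).
Reciprocity: 5 ≡ 1 and 9 ≡ 1 (mod 4), so (5/9) = +(9/5).
Reduce top mod 5: now compute (4/5).
Pull out 2^2: since 5 ≡ 5 (mod 8), (2/5) = -1, so (2/5)^2 = +1.
Reached (1/5) = 1. Collecting the sign flips along the way, the symbol is +1.

1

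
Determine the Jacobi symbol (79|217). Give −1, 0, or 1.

-1

Reciprocity: 79 ≡ 3 and 217 ≡ 1 (mod 4), so (79/217) = +(217/79).
Reduce top mod 79: now compute (59/79).
Reciprocity: 59 ≡ 3 and 79 ≡ 3 (mod 4), so (59/79) = −(79/59).
Reduce top mod 59: now compute (20/59).
Pull out 2^2: since 59 ≡ 3 (mod 8), (2/59) = -1, so (2/59)^2 = +1.
Reciprocity: 5 ≡ 1 and 59 ≡ 3 (mod 4), so (5/59) = +(59/5).
Reduce top mod 5: now compute (4/5).
Pull out 2^2: since 5 ≡ 5 (mod 8), (2/5) = -1, so (2/5)^2 = +1.
Reached (1/5) = 1. Collecting the sign flips along the way, the symbol is -1.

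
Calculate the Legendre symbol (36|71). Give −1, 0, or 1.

1

Euler's criterion: (36/71) ≡ 36^35 (mod 71).
36^2 ≡ 18 (mod 71)
36^4 ≡ 40 (mod 71)
36^8 ≡ 38 (mod 71)
36^16 ≡ 24 (mod 71)
36^32 ≡ 8 (mod 71)
36^35 = 36^(32+2+1) ≡ 1 (mod 71).
Result is 1, so (36/71) = 1.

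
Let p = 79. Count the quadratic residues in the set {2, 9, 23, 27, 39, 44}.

4

(2/79) = +1 → QR.
(9/79) = +1 → QR.
(23/79) = +1 → QR.
(27/79) = -1 → non-residue.
(39/79) = -1 → non-residue.
(44/79) = +1 → QR.
Total quadratic residues among the 6: 4.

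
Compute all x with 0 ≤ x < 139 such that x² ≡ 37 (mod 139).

68, 71

Since 139 ≡ 3 (mod 4), a square root of 37 is 37^((139+1)/4) = 37^35 mod 139.
Repeated squaring: 37^2≡118, 37^4≡24, 37^8≡20, 37^16≡122, 37^32≡11 (mod 139).
37^35 = 37^(32+2+1) ≡ 71 (mod 139).
Check: 71² = 5041 ≡ 37 (mod 139). The two roots are 68 and 71.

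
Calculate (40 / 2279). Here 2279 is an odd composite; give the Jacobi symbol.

Pull out 2^3: since 2279 ≡ 7 (mod 8), (2/2279) = +1, so (2/2279)^3 = +1.
Reciprocity: 5 ≡ 1 and 2279 ≡ 3 (mod 4), so (5/2279) = +(2279/5).
Reduce top mod 5: now compute (4/5).
Pull out 2^2: since 5 ≡ 5 (mod 8), (2/5) = -1, so (2/5)^2 = +1.
Reached (1/5) = 1. Collecting the sign flips along the way, the symbol is +1.

1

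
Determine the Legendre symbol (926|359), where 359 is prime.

-1

First reduce: 926 ≡ 208 (mod 359).
Pull out 2^4: since 359 ≡ 7 (mod 8), (2/359) = +1, so (2/359)^4 = +1.
Reciprocity: 13 ≡ 1 and 359 ≡ 3 (mod 4), so (13/359) = +(359/13).
Reduce top mod 13: now compute (8/13).
Pull out 2^3: since 13 ≡ 5 (mod 8), (2/13) = -1, so (2/13)^3 = -1.
Reached (1/13) = 1. Collecting the sign flips along the way, the symbol is -1.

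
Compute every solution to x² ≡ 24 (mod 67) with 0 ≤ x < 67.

15, 52

Since 67 ≡ 3 (mod 4), a square root of 24 is 24^((67+1)/4) = 24^17 mod 67.
Repeated squaring: 24^2≡40, 24^4≡59, 24^8≡64, 24^16≡9 (mod 67).
24^17 = 24^(16+1) ≡ 15 (mod 67).
Check: 15² = 225 ≡ 24 (mod 67). The two roots are 15 and 52.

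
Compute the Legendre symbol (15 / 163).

1

Euler's criterion: (15/163) ≡ 15^81 (mod 163).
15^2 ≡ 62 (mod 163)
15^4 ≡ 95 (mod 163)
15^8 ≡ 60 (mod 163)
15^16 ≡ 14 (mod 163)
15^32 ≡ 33 (mod 163)
15^64 ≡ 111 (mod 163)
15^81 = 15^(64+16+1) ≡ 1 (mod 163).
Result is 1, so (15/163) = 1.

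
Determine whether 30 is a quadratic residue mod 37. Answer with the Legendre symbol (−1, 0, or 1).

1

Pull out 2: since 37 ≡ 5 (mod 8), (2/37) = -1.
Reciprocity: 15 ≡ 3 and 37 ≡ 1 (mod 4), so (15/37) = +(37/15).
Reduce top mod 15: now compute (7/15).
Reciprocity: 7 ≡ 3 and 15 ≡ 3 (mod 4), so (7/15) = −(15/7).
Reduce top mod 7: now compute (1/7).
Reached (1/7) = 1. Collecting the sign flips along the way, the symbol is +1.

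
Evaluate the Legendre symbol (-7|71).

First reduce: -7 ≡ 64 (mod 71).
Pull out 2^6: since 71 ≡ 7 (mod 8), (2/71) = +1, so (2/71)^6 = +1.
Reached (1/71) = 1. Collecting the sign flips along the way, the symbol is +1.

1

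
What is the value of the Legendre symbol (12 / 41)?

Pull out 2^2: since 41 ≡ 1 (mod 8), (2/41) = +1, so (2/41)^2 = +1.
Reciprocity: 3 ≡ 3 and 41 ≡ 1 (mod 4), so (3/41) = +(41/3).
Reduce top mod 3: now compute (2/3).
Pull out 2: since 3 ≡ 3 (mod 8), (2/3) = -1.
Reached (1/3) = 1. Collecting the sign flips along the way, the symbol is -1.

-1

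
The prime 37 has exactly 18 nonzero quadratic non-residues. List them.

2 5 6 8 13 14 15 17 18 19 20 22 23 24 29 31 32 35

Square k = 1,…,18 (k and 37−k give the same square):
1²=1, 2²=4, 3²=9, 4²=16, 5²=25, 6²=36, 7²≡12, 8²≡27, 9²≡7, 10²≡26, 11²≡10, 12²≡33, 13²≡21, 14²≡11, 15²≡3, 16²≡34, 17²≡30, 18²≡28 (mod 37).
The residues are {1, 3, 4, 7, 9, 10, 11, 12, 16, 21, 25, 26, 27, 28, 30, 33, 34, 36}; the non-residues are the remaining 18 nonzero classes.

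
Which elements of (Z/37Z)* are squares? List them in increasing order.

Square k = 1,…,18 (k and 37−k give the same square):
1²=1, 2²=4, 3²=9, 4²=16, 5²=25, 6²=36, 7²≡12, 8²≡27, 9²≡7, 10²≡26, 11²≡10, 12²≡33, 13²≡21, 14²≡11, 15²≡3, 16²≡34, 17²≡30, 18²≡28 (mod 37).
So the quadratic residues mod 37 are {1, 3, 4, 7, 9, 10, 11, 12, 16, 21, 25, 26, 27, 28, 30, 33, 34, 36}.

1,3,4,7,9,10,11,12,16,21,25,26,27,28,30,33,34,36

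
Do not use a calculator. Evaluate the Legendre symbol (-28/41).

Euler's criterion: (-28/41) ≡ 13^20 (mod 41).
13^2 ≡ 5 (mod 41)
13^4 ≡ 25 (mod 41)
13^8 ≡ 10 (mod 41)
13^16 ≡ 18 (mod 41)
13^20 = 13^(16+4) ≡ 40 (mod 41).
Result is 40 ≡ −1, so (-28/41) = −1.

-1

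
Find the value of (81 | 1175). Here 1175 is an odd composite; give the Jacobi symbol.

1

Reciprocity: 81 ≡ 1 and 1175 ≡ 3 (mod 4), so (81/1175) = +(1175/81).
Reduce top mod 81: now compute (41/81).
Reciprocity: 41 ≡ 1 and 81 ≡ 1 (mod 4), so (41/81) = +(81/41).
Reduce top mod 41: now compute (40/41).
Pull out 2^3: since 41 ≡ 1 (mod 8), (2/41) = +1, so (2/41)^3 = +1.
Reciprocity: 5 ≡ 1 and 41 ≡ 1 (mod 4), so (5/41) = +(41/5).
Reduce top mod 5: now compute (1/5).
Reached (1/5) = 1. Collecting the sign flips along the way, the symbol is +1.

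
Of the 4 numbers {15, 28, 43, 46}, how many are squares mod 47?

1

(15/47) = -1 → non-residue.
(28/47) = +1 → QR.
(43/47) = -1 → non-residue.
(46/47) = -1 → non-residue.
Total quadratic residues among the 4: 1.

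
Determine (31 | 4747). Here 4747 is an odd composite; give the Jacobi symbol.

-1

Reciprocity: 31 ≡ 3 and 4747 ≡ 3 (mod 4), so (31/4747) = −(4747/31).
Reduce top mod 31: now compute (4/31).
Pull out 2^2: since 31 ≡ 7 (mod 8), (2/31) = +1, so (2/31)^2 = +1.
Reached (1/31) = 1. Collecting the sign flips along the way, the symbol is -1.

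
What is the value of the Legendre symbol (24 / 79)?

-1

Euler's criterion: (24/79) ≡ 24^39 (mod 79).
24^2 ≡ 23 (mod 79)
24^4 ≡ 55 (mod 79)
24^8 ≡ 23 (mod 79)
24^16 ≡ 55 (mod 79)
24^32 ≡ 23 (mod 79)
24^39 = 24^(32+4+2+1) ≡ 78 (mod 79).
Result is 78 ≡ −1, so (24/79) = −1.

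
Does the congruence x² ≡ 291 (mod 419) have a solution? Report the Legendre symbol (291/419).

Reciprocity: 291 ≡ 3 and 419 ≡ 3 (mod 4), so (291/419) = −(419/291).
Reduce top mod 291: now compute (128/291).
Pull out 2^7: since 291 ≡ 3 (mod 8), (2/291) = -1, so (2/291)^7 = -1.
Reached (1/291) = 1. Collecting the sign flips along the way, the symbol is +1.

1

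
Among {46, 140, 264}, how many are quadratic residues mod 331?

(46/331) = +1 → QR.
(140/331) = -1 → non-residue.
(264/331) = -1 → non-residue.
Total quadratic residues among the 3: 1.

1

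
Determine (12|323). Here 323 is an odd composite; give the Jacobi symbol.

1

Pull out 2^2: since 323 ≡ 3 (mod 8), (2/323) = -1, so (2/323)^2 = +1.
Reciprocity: 3 ≡ 3 and 323 ≡ 3 (mod 4), so (3/323) = −(323/3).
Reduce top mod 3: now compute (2/3).
Pull out 2: since 3 ≡ 3 (mod 8), (2/3) = -1.
Reached (1/3) = 1. Collecting the sign flips along the way, the symbol is +1.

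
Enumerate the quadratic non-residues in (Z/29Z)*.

Square k = 1,…,14 (k and 29−k give the same square):
1²=1, 2²=4, 3²=9, 4²=16, 5²=25, 6²≡7, 7²≡20, 8²≡6, 9²≡23, 10²≡13, 11²≡5, 12²≡28, 13²≡24, 14²≡22 (mod 29).
The residues are {1, 4, 5, 6, 7, 9, 13, 16, 20, 22, 23, 24, 25, 28}; the non-residues are the remaining 14 nonzero classes.

2 3 8 10 11 12 14 15 17 18 19 21 26 27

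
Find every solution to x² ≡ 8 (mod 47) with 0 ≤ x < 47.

Since 47 ≡ 3 (mod 4), a square root of 8 is 8^((47+1)/4) = 8^12 mod 47.
Repeated squaring: 8^2≡17, 8^4≡7, 8^8≡2 (mod 47).
8^12 = 8^(8+4) ≡ 14 (mod 47).
Check: 14² = 196 ≡ 8 (mod 47). The two roots are 14 and 33.

14, 33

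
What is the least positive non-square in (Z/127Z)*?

3

(2/127) = +1, so 2 is a residue.
(3/127) = −1, so 3 is the smallest positive non-residue mod 127.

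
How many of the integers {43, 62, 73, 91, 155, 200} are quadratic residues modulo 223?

4

(43/223) = +1 → QR.
(62/223) = +1 → QR.
(73/223) = +1 → QR.
(91/223) = -1 → non-residue.
(155/223) = -1 → non-residue.
(200/223) = +1 → QR.
Total quadratic residues among the 6: 4.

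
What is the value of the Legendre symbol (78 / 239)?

Euler's criterion: (78/239) ≡ 78^119 (mod 239).
78^2 ≡ 109 (mod 239)
78^4 ≡ 170 (mod 239)
78^8 ≡ 220 (mod 239)
78^16 ≡ 122 (mod 239)
78^32 ≡ 66 (mod 239)
78^64 ≡ 54 (mod 239)
78^119 = 78^(64+32+16+4+2+1) ≡ 238 (mod 239).
Result is 238 ≡ −1, so (78/239) = −1.

-1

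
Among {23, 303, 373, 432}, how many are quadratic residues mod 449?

1

(23/449) = +1 → QR.
(303/449) = -1 → non-residue.
(373/449) = -1 → non-residue.
(432/449) = -1 → non-residue.
Total quadratic residues among the 4: 1.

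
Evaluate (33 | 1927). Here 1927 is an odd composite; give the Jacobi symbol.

Reciprocity: 33 ≡ 1 and 1927 ≡ 3 (mod 4), so (33/1927) = +(1927/33).
Reduce top mod 33: now compute (13/33).
Reciprocity: 13 ≡ 1 and 33 ≡ 1 (mod 4), so (13/33) = +(33/13).
Reduce top mod 13: now compute (7/13).
Reciprocity: 7 ≡ 3 and 13 ≡ 1 (mod 4), so (7/13) = +(13/7).
Reduce top mod 7: now compute (6/7).
Pull out 2: since 7 ≡ 7 (mod 8), (2/7) = +1.
Reciprocity: 3 ≡ 3 and 7 ≡ 3 (mod 4), so (3/7) = −(7/3).
Reduce top mod 3: now compute (1/3).
Reached (1/3) = 1. Collecting the sign flips along the way, the symbol is -1.

-1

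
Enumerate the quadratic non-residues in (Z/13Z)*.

2 5 6 7 8 11

Square k = 1,…,6 (k and 13−k give the same square):
1²=1, 2²=4, 3²=9, 4²≡3, 5²≡12, 6²≡10 (mod 13).
The residues are {1, 3, 4, 9, 10, 12}; the non-residues are the remaining 6 nonzero classes.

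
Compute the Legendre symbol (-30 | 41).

-1

First reduce: -30 ≡ 11 (mod 41).
Reciprocity: 11 ≡ 3 and 41 ≡ 1 (mod 4), so (11/41) = +(41/11).
Reduce top mod 11: now compute (8/11).
Pull out 2^3: since 11 ≡ 3 (mod 8), (2/11) = -1, so (2/11)^3 = -1.
Reached (1/11) = 1. Collecting the sign flips along the way, the symbol is -1.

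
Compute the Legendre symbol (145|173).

-1

Reciprocity: 145 ≡ 1 and 173 ≡ 1 (mod 4), so (145/173) = +(173/145).
Reduce top mod 145: now compute (28/145).
Pull out 2^2: since 145 ≡ 1 (mod 8), (2/145) = +1, so (2/145)^2 = +1.
Reciprocity: 7 ≡ 3 and 145 ≡ 1 (mod 4), so (7/145) = +(145/7).
Reduce top mod 7: now compute (5/7).
Reciprocity: 5 ≡ 1 and 7 ≡ 3 (mod 4), so (5/7) = +(7/5).
Reduce top mod 5: now compute (2/5).
Pull out 2: since 5 ≡ 5 (mod 8), (2/5) = -1.
Reached (1/5) = 1. Collecting the sign flips along the way, the symbol is -1.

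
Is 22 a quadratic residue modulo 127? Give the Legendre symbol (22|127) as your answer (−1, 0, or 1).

Pull out 2: since 127 ≡ 7 (mod 8), (2/127) = +1.
Reciprocity: 11 ≡ 3 and 127 ≡ 3 (mod 4), so (11/127) = −(127/11).
Reduce top mod 11: now compute (6/11).
Pull out 2: since 11 ≡ 3 (mod 8), (2/11) = -1.
Reciprocity: 3 ≡ 3 and 11 ≡ 3 (mod 4), so (3/11) = −(11/3).
Reduce top mod 3: now compute (2/3).
Pull out 2: since 3 ≡ 3 (mod 8), (2/3) = -1.
Reached (1/3) = 1. Collecting the sign flips along the way, the symbol is +1.

1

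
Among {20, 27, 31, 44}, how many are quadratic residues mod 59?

2

(20/59) = +1 → QR.
(27/59) = +1 → QR.
(31/59) = -1 → non-residue.
(44/59) = -1 → non-residue.
Total quadratic residues among the 4: 2.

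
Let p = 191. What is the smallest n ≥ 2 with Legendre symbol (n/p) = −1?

7

(2/191) = +1, so 2 is a residue.
(3/191) = +1, so 3 is a residue.
(4/191) = +1, so 4 is a residue.
(5/191) = +1, so 5 is a residue.
(6/191) = +1, so 6 is a residue.
(7/191) = −1, so 7 is the smallest positive non-residue mod 191.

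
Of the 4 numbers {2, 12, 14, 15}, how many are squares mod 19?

0

(2/19) = -1 → non-residue.
(12/19) = -1 → non-residue.
(14/19) = -1 → non-residue.
(15/19) = -1 → non-residue.
Total quadratic residues among the 4: 0.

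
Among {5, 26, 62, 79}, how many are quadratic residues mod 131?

2

(5/131) = +1 → QR.
(26/131) = -1 → non-residue.
(62/131) = +1 → QR.
(79/131) = -1 → non-residue.
Total quadratic residues among the 4: 2.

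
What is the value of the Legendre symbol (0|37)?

0

Top reduces to 0: gcd > 1, so the symbol is 0.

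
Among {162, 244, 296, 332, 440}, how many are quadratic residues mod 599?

(162/599) = +1 → QR.
(244/599) = -1 → non-residue.
(296/599) = +1 → QR.
(332/599) = +1 → QR.
(440/599) = -1 → non-residue.
Total quadratic residues among the 5: 3.

3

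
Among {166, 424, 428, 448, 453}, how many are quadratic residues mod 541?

3

(166/541) = +1 → QR.
(424/541) = -1 → non-residue.
(428/541) = -1 → non-residue.
(448/541) = +1 → QR.
(453/541) = +1 → QR.
Total quadratic residues among the 5: 3.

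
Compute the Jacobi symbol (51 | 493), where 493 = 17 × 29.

Reciprocity: 51 ≡ 3 and 493 ≡ 1 (mod 4), so (51/493) = +(493/51).
Reduce top mod 51: now compute (34/51).
Pull out 2: since 51 ≡ 3 (mod 8), (2/51) = -1.
Reciprocity: 17 ≡ 1 and 51 ≡ 3 (mod 4), so (17/51) = +(51/17).
Reduce top mod 17: now compute (0/17).
Top reduces to 0: gcd > 1, so the symbol is 0.

0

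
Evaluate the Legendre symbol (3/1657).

1

Reciprocity: 3 ≡ 3 and 1657 ≡ 1 (mod 4), so (3/1657) = +(1657/3).
Reduce top mod 3: now compute (1/3).
Reached (1/3) = 1. Collecting the sign flips along the way, the symbol is +1.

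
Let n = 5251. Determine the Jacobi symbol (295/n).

0

Reciprocity: 295 ≡ 3 and 5251 ≡ 3 (mod 4), so (295/5251) = −(5251/295).
Reduce top mod 295: now compute (236/295).
Pull out 2^2: since 295 ≡ 7 (mod 8), (2/295) = +1, so (2/295)^2 = +1.
Reciprocity: 59 ≡ 3 and 295 ≡ 3 (mod 4), so (59/295) = −(295/59).
Reduce top mod 59: now compute (0/59).
Top reduces to 0: gcd > 1, so the symbol is 0.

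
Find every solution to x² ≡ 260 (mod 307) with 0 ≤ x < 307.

80, 227

Since 307 ≡ 3 (mod 4), a square root of 260 is 260^((307+1)/4) = 260^77 mod 307.
Repeated squaring: 260^2≡60, 260^4≡223, 260^8≡302, 260^16≡25, 260^32≡11, 260^64≡121 (mod 307).
260^77 = 260^(64+8+4+1) ≡ 227 (mod 307).
Check: 227² = 51529 ≡ 260 (mod 307). The two roots are 80 and 227.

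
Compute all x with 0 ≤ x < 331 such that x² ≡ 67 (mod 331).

27, 304

Since 331 ≡ 3 (mod 4), a square root of 67 is 67^((331+1)/4) = 67^83 mod 331.
Repeated squaring: 67^2≡186, 67^4≡172, 67^8≡125, 67^16≡68, 67^32≡321, 67^64≡100 (mod 331).
67^83 = 67^(64+16+2+1) ≡ 304 (mod 331).
Check: 304² = 92416 ≡ 67 (mod 331). The two roots are 27 and 304.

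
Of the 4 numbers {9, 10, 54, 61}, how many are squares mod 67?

(9/67) = +1 → QR.
(10/67) = +1 → QR.
(54/67) = +1 → QR.
(61/67) = -1 → non-residue.
Total quadratic residues among the 4: 3.

3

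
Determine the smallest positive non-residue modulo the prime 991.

3

(2/991) = +1, so 2 is a residue.
(3/991) = −1, so 3 is the smallest positive non-residue mod 991.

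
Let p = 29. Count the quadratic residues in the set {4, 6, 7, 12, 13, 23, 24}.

6

(4/29) = +1 → QR.
(6/29) = +1 → QR.
(7/29) = +1 → QR.
(12/29) = -1 → non-residue.
(13/29) = +1 → QR.
(23/29) = +1 → QR.
(24/29) = +1 → QR.
Total quadratic residues among the 7: 6.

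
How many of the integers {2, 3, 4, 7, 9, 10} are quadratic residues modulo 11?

(2/11) = -1 → non-residue.
(3/11) = +1 → QR.
(4/11) = +1 → QR.
(7/11) = -1 → non-residue.
(9/11) = +1 → QR.
(10/11) = -1 → non-residue.
Total quadratic residues among the 6: 3.

3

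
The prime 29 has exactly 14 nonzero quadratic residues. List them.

1 4 5 6 7 9 13 16 20 22 23 24 25 28

Square k = 1,…,14 (k and 29−k give the same square):
1²=1, 2²=4, 3²=9, 4²=16, 5²=25, 6²≡7, 7²≡20, 8²≡6, 9²≡23, 10²≡13, 11²≡5, 12²≡28, 13²≡24, 14²≡22 (mod 29).
So the quadratic residues mod 29 are {1, 4, 5, 6, 7, 9, 13, 16, 20, 22, 23, 24, 25, 28}.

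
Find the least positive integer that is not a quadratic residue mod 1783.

3

(2/1783) = +1, so 2 is a residue.
(3/1783) = −1, so 3 is the smallest positive non-residue mod 1783.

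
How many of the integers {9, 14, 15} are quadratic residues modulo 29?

1

(9/29) = +1 → QR.
(14/29) = -1 → non-residue.
(15/29) = -1 → non-residue.
Total quadratic residues among the 3: 1.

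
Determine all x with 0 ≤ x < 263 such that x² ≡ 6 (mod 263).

100, 163

Since 263 ≡ 3 (mod 4), a square root of 6 is 6^((263+1)/4) = 6^66 mod 263.
Repeated squaring: 6^2≡36, 6^4≡244, 6^8≡98, 6^16≡136, 6^32≡86, 6^64≡32 (mod 263).
6^66 = 6^(64+2) ≡ 100 (mod 263).
Check: 100² = 10000 ≡ 6 (mod 263). The two roots are 100 and 163.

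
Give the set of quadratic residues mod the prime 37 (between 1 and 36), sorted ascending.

1,3,4,7,9,10,11,12,16,21,25,26,27,28,30,33,34,36

Square k = 1,…,18 (k and 37−k give the same square):
1²=1, 2²=4, 3²=9, 4²=16, 5²=25, 6²=36, 7²≡12, 8²≡27, 9²≡7, 10²≡26, 11²≡10, 12²≡33, 13²≡21, 14²≡11, 15²≡3, 16²≡34, 17²≡30, 18²≡28 (mod 37).
So the quadratic residues mod 37 are {1, 3, 4, 7, 9, 10, 11, 12, 16, 21, 25, 26, 27, 28, 30, 33, 34, 36}.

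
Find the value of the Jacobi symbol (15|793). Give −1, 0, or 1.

-1

Reciprocity: 15 ≡ 3 and 793 ≡ 1 (mod 4), so (15/793) = +(793/15).
Reduce top mod 15: now compute (13/15).
Reciprocity: 13 ≡ 1 and 15 ≡ 3 (mod 4), so (13/15) = +(15/13).
Reduce top mod 13: now compute (2/13).
Pull out 2: since 13 ≡ 5 (mod 8), (2/13) = -1.
Reached (1/13) = 1. Collecting the sign flips along the way, the symbol is -1.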